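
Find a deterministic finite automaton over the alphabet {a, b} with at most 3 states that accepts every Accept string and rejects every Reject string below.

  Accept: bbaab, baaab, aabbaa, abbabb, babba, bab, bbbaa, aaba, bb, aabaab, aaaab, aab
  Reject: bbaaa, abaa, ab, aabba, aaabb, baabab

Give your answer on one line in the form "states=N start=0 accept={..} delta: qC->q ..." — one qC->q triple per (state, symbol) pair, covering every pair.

states=3 start=0 accept={0,2} delta: 0a->1 0b->2 1a->0 1b->1 2a->2 2b->0

Grow the machine one transition at a time. Run the examples from 0; the earliest place one falls off (shortest prefix, ties alphabetical) gets sent to the lowest-numbered state that keeps every Accept/Reject pair distinguishable — a pair clashes when both reach the same state with identical unread suffix — and to a fresh state only if none does.
a: 0a undefined. 0a->0: no, bb/aaabb meet in 0 with "bb" left. Open state 1: 0a->1.
b: 0b undefined. 0b->0: no, bab/ab meet in 1 with "b" left. 0b->1: no, babba/aabba meet in 1 with "abba" left. Open state 2: 0b->2.
aa: 1a undefined. 1a->0: ok.
ab: 1b undefined. 1b->0: no, aaaab/aaabb meet in 2. 1b->1: ok.
ba: 2a undefined. 2a->0: no, baaab/baabab meet in 2. 2a->1: no, baaab/abaa meet in 1. 2a->2: ok.
bb: 2b undefined. 2b->0: ok.
All examples now run through 3 states with every (state, symbol) defined. Accept strings end in {0,2}, Reject strings end in {1}; accept={0,2}.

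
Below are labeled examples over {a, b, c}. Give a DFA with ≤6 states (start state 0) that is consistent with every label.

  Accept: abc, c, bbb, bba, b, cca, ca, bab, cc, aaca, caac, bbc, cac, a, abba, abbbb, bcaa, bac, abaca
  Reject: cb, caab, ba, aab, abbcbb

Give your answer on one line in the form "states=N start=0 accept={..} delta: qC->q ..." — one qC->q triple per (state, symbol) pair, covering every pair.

states=5 start=0 accept={1,2} delta: 0a->1 0b->2 0c->1 1a->1 1b->3 1c->1 2a->0 2b->0 2c->0 3a->0 3b->4 3c->1 4a->1 4b->0 4c->0

Fold the examples into a partial DFA from state 0: repeatedly fix the first undefined (state, symbol) met by the shortest-then-alphabetical prefix, trying targets in increasing order and rejecting any under which an Accept and a Reject string meet in one state with the same remainder; add a state when all current targets are rejected. Accepting states are where Accept strings end.
a: 0a undefined. 0a->0: no, b/aab meet in 0 with "b" left. Open state 1: 0a->1.
b: 0b undefined. 0b->0: no, bba/ba meet in 1. 0b->1: no, bab/aab meet in 1 with "ab" left. Open state 2: 0b->2.
c: 0c undefined. 0c->0: no, b/cb meet in 2. 0c->1: ok.
aa: 1a undefined. 1a->0: no, b/aab meet in 2. 1a->1: ok.
ab: 1b undefined. 1b->0: no, abba/ba meet in 2 with "a" left. 1b->1: no, c/cb meet in 1. 1b->2: no, b/cb meet in 2. Open state 3: 1b->3.
ba: 2a undefined. 2a->0: ok.
bb: 2b undefined. 2b->0: ok.
bc: 2c undefined. 2c->0: ok.
cc: 1c undefined. 1c->0: no, cc/ba meet in 0. 1c->1: ok.
aba: 3a undefined. 3a->0: ok.
abb: 3b undefined. 3b->0: no, abbbb/ba meet in 0. 3b->1: no, c/abbcbb meet in 1. 3b->2: no, abba/ba meet in 0. 3b->3: no, abba/ba meet in 0. Open state 4: 3b->4.
abc: 3c undefined. 3c->0: no, abc/ba meet in 0. 3c->1: ok.
abba: 4a undefined. 4a->0: no, abba/ba meet in 0. 4a->1: ok.
abbb: 4b undefined. 4b->0: ok.
abbc: 4c undefined. 4c->0: ok.
All examples now run through 5 states with every (state, symbol) defined. Accept strings end in {1,2}, Reject strings end in {0,3}; accept={1,2}.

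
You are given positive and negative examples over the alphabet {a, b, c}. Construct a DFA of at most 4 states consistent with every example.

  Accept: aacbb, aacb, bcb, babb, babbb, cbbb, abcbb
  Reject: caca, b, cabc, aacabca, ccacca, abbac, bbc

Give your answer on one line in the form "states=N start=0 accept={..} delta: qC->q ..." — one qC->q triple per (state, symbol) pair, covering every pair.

Fold the examples into a partial DFA from state 0: repeatedly fix the first undefined (state, symbol) met by the shortest-then-alphabetical prefix, trying targets in increasing order and rejecting any under which an Accept and a Reject string meet in one state with the same remainder; add a state when all current targets are rejected. Accepting states are where Accept strings end.
a: 0a undefined. 0a->0: ok.
b: 0b undefined. 0b->0: no, babb/b meet in 0. Open state 1: 0b->1.
c: 0c undefined. 0c->0: no, aacb/b meet in 1. 0c->1: ok.
ba: 1a undefined. 1a->0: ok.
bb: 1b undefined. 1b->0: no, aacbb/b meet in 1. 1b->1: no, aacbb/b meet in 1. Open state 2: 1b->2.
bc: 1c undefined. 1c->0: no, bcb/b meet in 1. 1c->1: ok.
bbc: 2c undefined. 2c->0: ok.
cbb: 2b undefined. 2b->0: no, aacbb/caca meet in 0. 2b->1: no, aacbb/b meet in 1. 2b->2: ok.
abba: 2a undefined. 2a->0: ok.
All examples now run through 3 states with every (state, symbol) defined. Accept strings end in {2}, Reject strings end in {0,1}; accept={2}.

states=3 start=0 accept={2} delta: 0a->0 0b->1 0c->1 1a->0 1b->2 1c->1 2a->0 2b->2 2c->0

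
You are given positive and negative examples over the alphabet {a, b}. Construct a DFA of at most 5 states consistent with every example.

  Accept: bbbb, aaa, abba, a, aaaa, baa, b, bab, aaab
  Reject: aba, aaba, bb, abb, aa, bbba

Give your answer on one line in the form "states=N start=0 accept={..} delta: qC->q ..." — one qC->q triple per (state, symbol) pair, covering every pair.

states=5 start=0 accept={1,2,4} delta: 0a->1 0b->2 1a->3 1b->2 2a->0 2b->3 3a->4 3b->1 4a->1 4b->1

Fold the examples into a partial DFA from state 0: repeatedly fix the first undefined (state, symbol) met by the shortest-then-alphabetical prefix, trying targets in increasing order and rejecting any under which an Accept and a Reject string meet in one state with the same remainder; add a state when all current targets are rejected. Accepting states are where Accept strings end.
a: 0a undefined. 0a->0: no, aaa/aa meet in 0. Open state 1: 0a->1.
b: 0b undefined. 0b->0: no, bbbb/bb meet in 0. 0b->1: no, abba/bbba meet in 1 with "bba" left. Open state 2: 0b->2.
aa: 1a undefined. 1a->0: no, aaaa/aa meet in 0. 1a->1: no, aaa/aa meet in 1. 1a->2: no, b/aa meet in 2. Open state 3: 1a->3.
ab: 1b undefined. 1b->0: no, a/aba meet in 1. 1b->1: no, abba/aba meet in 3. 1b->2: ok.
ba: 2a undefined. 2a->0: ok.
bb: 2b undefined. 2b->0: no, bbbb/aba meet in 0. 2b->1: no, bbbb/bb meet in 1. 2b->2: no, bbbb/bb meet in 2. 2b->3: ok.
aaa: 3a undefined. 3a->0: no, aaa/aba meet in 0. 3a->1: no, aaaa/bb meet in 3. 3a->2: no, aaaa/aba meet in 0. 3a->3: no, aaa/bb meet in 3. Open state 4: 3a->4.
aab: 3b undefined. 3b->0: no, a/aaba meet in 1. 3b->1: ok.
aaaa: 4a undefined. 4a->0: no, aaaa/aba meet in 0. 4a->1: ok.
aaab: 4b undefined. 4b->0: no, aaab/aba meet in 0. 4b->1: ok.
All examples now run through 5 states with every (state, symbol) defined. Accept strings end in {1,2,4}, Reject strings end in {0,3}; accept={1,2,4}.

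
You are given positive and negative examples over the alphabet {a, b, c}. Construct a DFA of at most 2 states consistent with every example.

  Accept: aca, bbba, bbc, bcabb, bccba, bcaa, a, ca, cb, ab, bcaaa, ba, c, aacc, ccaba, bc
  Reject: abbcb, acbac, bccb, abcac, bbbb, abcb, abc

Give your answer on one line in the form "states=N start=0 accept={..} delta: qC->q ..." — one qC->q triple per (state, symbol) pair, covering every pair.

Fold the examples into a partial DFA from state 0: repeatedly fix the first undefined (state, symbol) met by the shortest-then-alphabetical prefix, trying targets in increasing order and rejecting any under which an Accept and a Reject string meet in one state with the same remainder; add a state when all current targets are rejected. Accepting states are where Accept strings end.
a: 0a undefined. 0a->0: no, bc/abc meet in 0 with "bc" left. Open state 1: 0a->1.
b: 0b undefined. 0b->0: ok.
c: 0c undefined. 0c->0: no, bbc/bccb meet in 0. 0c->1: ok.
aa: 1a undefined. 1a->0: no, bcabb/bbbb meet in 0. 1a->1: ok.
ab: 1b undefined. 1b->0: no, bbba/abc meet in 1. 1b->1: ok.
ac: 1c undefined. 1c->0: ok.
All examples now run through 2 states with every (state, symbol) defined. Accept strings end in {1}, Reject strings end in {0}; accept={1}.

states=2 start=0 accept={1} delta: 0a->1 0b->0 0c->1 1a->1 1b->1 1c->0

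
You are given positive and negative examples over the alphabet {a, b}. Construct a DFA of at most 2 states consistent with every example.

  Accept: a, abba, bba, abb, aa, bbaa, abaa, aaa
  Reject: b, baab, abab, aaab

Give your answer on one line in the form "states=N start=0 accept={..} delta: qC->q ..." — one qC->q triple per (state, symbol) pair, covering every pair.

State merging on the prefix tree: take the shortest (then alphabetical) example prefix whose next move is undefined and point that move at state 0, else 1, else 2, ...; a target is out if some Accept/Reject pair would then sit in one state with the same input left (inseparable). If every existing state is out, open a new one.
a: 0a undefined. 0a->0: ok.
b: 0b undefined. 0b->0: no, a/b meet in 0. Open state 1: 0b->1.
ba: 1a undefined. 1a->0: ok.
bb: 1b undefined. 1b->0: ok.
All examples now run through 2 states with every (state, symbol) defined. Accept strings end in {0}, Reject strings end in {1}; accept={0}.

states=2 start=0 accept={0} delta: 0a->0 0b->1 1a->0 1b->0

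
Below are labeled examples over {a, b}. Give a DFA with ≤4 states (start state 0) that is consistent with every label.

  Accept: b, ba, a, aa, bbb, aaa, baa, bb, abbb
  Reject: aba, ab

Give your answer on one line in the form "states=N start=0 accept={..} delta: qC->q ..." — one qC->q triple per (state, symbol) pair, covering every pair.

State merging on the prefix tree: take the shortest (then alphabetical) example prefix whose next move is undefined and point that move at state 0, else 1, else 2, ...; a target is out if some Accept/Reject pair would then sit in one state with the same input left (inseparable). If every existing state is out, open a new one.
a: 0a undefined. 0a->0: no, b/ab meet in 0 with "b" left. Open state 1: 0a->1.
b: 0b undefined. 0b->0: ok.
aa: 1a undefined. 1a->0: ok.
ab: 1b undefined. 1b->0: no, b/ab meet in 0. 1b->1: no, b/aba meet in 0. Open state 2: 1b->2.
aba: 2a undefined. 2a->0: no, b/aba meet in 0. 2a->1: no, ba/aba meet in 1. 2a->2: ok.
abb: 2b undefined. 2b->0: ok.
All examples now run through 3 states with every (state, symbol) defined. Accept strings end in {0,1}, Reject strings end in {2}; accept={0,1}.

states=3 start=0 accept={0,1} delta: 0a->1 0b->0 1a->0 1b->2 2a->2 2b->0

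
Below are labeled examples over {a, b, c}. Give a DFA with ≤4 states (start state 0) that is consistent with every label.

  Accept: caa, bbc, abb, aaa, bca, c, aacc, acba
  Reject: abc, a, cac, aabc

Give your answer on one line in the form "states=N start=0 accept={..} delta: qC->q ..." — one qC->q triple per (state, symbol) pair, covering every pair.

states=3 start=0 accept={2} delta: 0a->1 0b->0 0c->2 1a->2 1b->2 1c->1 2a->2 2b->2 2c->0

Fold the examples into a partial DFA from state 0: repeatedly fix the first undefined (state, symbol) met by the shortest-then-alphabetical prefix, trying targets in increasing order and rejecting any under which an Accept and a Reject string meet in one state with the same remainder; add a state when all current targets are rejected. Accepting states are where Accept strings end.
a: 0a undefined. 0a->0: no, aaa/a meet in 0. Open state 1: 0a->1.
b: 0b undefined. 0b->0: ok.
c: 0c undefined. 0c->0: no, bca/a meet in 1. 0c->1: no, bbc/a meet in 1. Open state 2: 0c->2.
aa: 1a undefined. 1a->0: no, bbc/aabc meet in 2. 1a->1: no, aaa/a meet in 1. 1a->2: ok.
ab: 1b undefined. 1b->0: no, bbc/abc meet in 2. 1b->1: no, abb/a meet in 1. 1b->2: ok.
ac: 1c undefined. 1c->0: no, acba/a meet in 1. 1c->1: ok.
ca: 2a undefined. 2a->0: no, caa/a meet in 1. 2a->1: no, aaa/a meet in 1. 2a->2: ok.
aab: 2b undefined. 2b->0: no, caa/aabc meet in 2. 2b->1: no, abb/a meet in 1. 2b->2: ok.
aac: 2c undefined. 2c->0: ok.
All examples now run through 3 states with every (state, symbol) defined. Accept strings end in {2}, Reject strings end in {0,1}; accept={2}.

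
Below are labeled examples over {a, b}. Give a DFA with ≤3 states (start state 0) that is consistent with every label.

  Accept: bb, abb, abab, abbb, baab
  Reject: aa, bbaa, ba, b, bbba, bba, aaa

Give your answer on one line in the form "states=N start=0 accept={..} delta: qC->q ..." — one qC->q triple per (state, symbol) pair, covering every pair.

states=3 start=0 accept={2} delta: 0a->0 0b->1 1a->1 1b->2 2a->0 2b->2

Fold the examples into a partial DFA from state 0: repeatedly fix the first undefined (state, symbol) met by the shortest-then-alphabetical prefix, trying targets in increasing order and rejecting any under which an Accept and a Reject string meet in one state with the same remainder; add a state when all current targets are rejected. Accepting states are where Accept strings end.
a: 0a undefined. 0a->0: ok.
b: 0b undefined. 0b->0: no, bb/aa meet in 0. Open state 1: 0b->1.
ba: 1a undefined. 1a->0: no, abab/b meet in 1. 1a->1: ok.
bb: 1b undefined. 1b->0: no, bb/aa meet in 0. 1b->1: no, bb/bbaa meet in 1. Open state 2: 1b->2.
bba: 2a undefined. 2a->0: ok.
bbb: 2b undefined. 2b->0: no, abbb/aa meet in 0. 2b->1: no, abbb/ba meet in 1. 2b->2: ok.
All examples now run through 3 states with every (state, symbol) defined. Accept strings end in {2}, Reject strings end in {0,1}; accept={2}.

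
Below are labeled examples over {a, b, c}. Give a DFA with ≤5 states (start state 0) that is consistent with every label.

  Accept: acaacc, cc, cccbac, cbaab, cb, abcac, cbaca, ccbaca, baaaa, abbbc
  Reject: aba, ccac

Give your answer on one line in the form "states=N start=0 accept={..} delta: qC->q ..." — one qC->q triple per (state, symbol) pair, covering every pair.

State merging on the prefix tree: take the shortest (then alphabetical) example prefix whose next move is undefined and point that move at state 0, else 1, else 2, ...; a target is out if some Accept/Reject pair would then sit in one state with the same input left (inseparable). If every existing state is out, open a new one.
a: 0a undefined. 0a->0: ok.
b: 0b undefined. 0b->0: no, baaaa/aba meet in 0. Open state 1: 0b->1.
c: 0c undefined. 0c->0: no, acaacc/ccac meet in 0. 0c->1: no, abcac/ccac meet in 1 with "cac" left. Open state 2: 0c->2.
ba: 1a undefined. 1a->0: no, baaaa/aba meet in 0. 1a->1: no, baaaa/aba meet in 1. 1a->2: ok.
cb: 2b undefined. 2b->0: ok.
cc: 2c undefined. 2c->0: no, cccbac/aba meet in 2. 2c->1: no, cc/ccac meet in 1. 2c->2: no, cc/aba meet in 2. Open state 3: 2c->3.
abb: 1b undefined. 1b->0: ok.
abc: 1c undefined. 1c->0: no, abcac/aba meet in 2. 1c->1: ok.
aca: 2a undefined. 2a->0: ok.
cca: 3a undefined. 3a->0: ok.
ccb: 3b undefined. 3b->0: ok.
ccc: 3c undefined. 3c->0: ok.
All examples now run through 4 states with every (state, symbol) defined. Accept strings end in {0,1,3}, Reject strings end in {2}; accept={0,1,3}.

states=4 start=0 accept={0,1,3} delta: 0a->0 0b->1 0c->2 1a->2 1b->0 1c->1 2a->0 2b->0 2c->3 3a->0 3b->0 3c->0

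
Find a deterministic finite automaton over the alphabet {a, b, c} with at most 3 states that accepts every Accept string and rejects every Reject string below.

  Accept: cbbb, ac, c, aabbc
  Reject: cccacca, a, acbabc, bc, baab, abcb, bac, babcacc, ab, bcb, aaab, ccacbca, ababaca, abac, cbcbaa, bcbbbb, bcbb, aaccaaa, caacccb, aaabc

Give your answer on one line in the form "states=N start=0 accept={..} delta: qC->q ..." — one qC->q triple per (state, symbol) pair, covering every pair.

Grow the machine one transition at a time. Run the examples from 0; the earliest place one falls off (shortest prefix, ties alphabetical) gets sent to the lowest-numbered state that keeps every Accept/Reject pair distinguishable — a pair clashes when both reach the same state with identical unread suffix — and to a fresh state only if none does.
a: 0a undefined. 0a->0: ok.
b: 0b undefined. 0b->0: no, ac/bc meet in 0 with "c" left. Open state 1: 0b->1.
c: 0c undefined. 0c->0: no, ac/cccacca meet in 0. 0c->1: no, ac/ab meet in 1. Open state 2: 0c->2.
ba: 1a undefined. 1a->0: no, ac/bac meet in 2. 1a->1: ok.
bc: 1c undefined. 1c->0: ok.
ca: 2a undefined. 2a->0: ok.
cb: 2b undefined. 2b->0: no, cbbb/baab meet in 1 with "b" left. 2b->1: no, aabbc/acbabc meet in 1 with "bc" left. 2b->2: ok.
cc: 2c undefined. 2c->0: no, cbbb/caacccb meet in 2. 2c->1: ok.
bab: 1b undefined. 1b->0: ok.
All examples now run through 3 states with every (state, symbol) defined. Accept strings end in {2}, Reject strings end in {0,1}; accept={2}.

states=3 start=0 accept={2} delta: 0a->0 0b->1 0c->2 1a->1 1b->0 1c->0 2a->0 2b->2 2c->1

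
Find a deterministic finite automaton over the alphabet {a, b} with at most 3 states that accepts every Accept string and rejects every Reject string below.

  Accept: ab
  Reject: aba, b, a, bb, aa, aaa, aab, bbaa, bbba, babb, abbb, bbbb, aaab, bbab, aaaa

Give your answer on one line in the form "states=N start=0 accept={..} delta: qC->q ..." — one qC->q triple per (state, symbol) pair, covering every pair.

states=3 start=0 accept={0} delta: 0a->1 0b->2 1a->2 1b->0 2a->2 2b->2

State merging on the prefix tree: take the shortest (then alphabetical) example prefix whose next move is undefined and point that move at state 0, else 1, else 2, ...; a target is out if some Accept/Reject pair would then sit in one state with the same input left (inseparable). If every existing state is out, open a new one.
a: 0a undefined. 0a->0: no, ab/b meet in 0 with "b" left. Open state 1: 0a->1.
b: 0b undefined. 0b->0: no, ab/bbab meet in 1 with "b" left. 0b->1: no, ab/bb meet in 1 with "b" left. Open state 2: 0b->2.
aa: 1a undefined. 1a->0: no, ab/aaab meet in 1 with "b" left. 1a->1: no, ab/aab meet in 1 with "b" left. 1a->2: ok.
ab: 1b undefined. 1b->0: ok.
ba: 2a undefined. 2a->0: no, ab/aaa meet in 0. 2a->1: no, ab/aaab meet in 0. 2a->2: ok.
bb: 2b undefined. 2b->0: no, ab/bb meet in 0. 2b->1: no, ab/babb meet in 0. 2b->2: ok.
All examples now run through 3 states with every (state, symbol) defined. Accept strings end in {0}, Reject strings end in {1,2}; accept={0}.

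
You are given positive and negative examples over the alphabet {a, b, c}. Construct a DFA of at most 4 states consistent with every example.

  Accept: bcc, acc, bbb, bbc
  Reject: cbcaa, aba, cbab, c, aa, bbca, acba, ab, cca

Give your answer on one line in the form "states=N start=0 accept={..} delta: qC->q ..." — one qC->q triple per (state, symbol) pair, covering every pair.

states=3 start=0 accept={2} delta: 0a->0 0b->1 0c->1 1a->0 1b->2 1c->2 2a->0 2b->2 2c->2

Fold the examples into a partial DFA from state 0: repeatedly fix the first undefined (state, symbol) met by the shortest-then-alphabetical prefix, trying targets in increasing order and rejecting any under which an Accept and a Reject string meet in one state with the same remainder; add a state when all current targets are rejected. Accepting states are where Accept strings end.
a: 0a undefined. 0a->0: ok.
b: 0b undefined. 0b->0: no, bbb/aba meet in 0. Open state 1: 0b->1.
c: 0c undefined. 0c->0: no, acc/c meet in 0. 0c->1: ok.
bb: 1b undefined. 1b->0: no, bbb/cbab meet in 1. 1b->1: no, bbb/c meet in 1. Open state 2: 1b->2.
bc: 1c undefined. 1c->0: no, bcc/c meet in 1. 1c->1: no, bcc/c meet in 1. 1c->2: ok.
aba: 1a undefined. 1a->0: ok.
bbb: 2b undefined. 2b->0: no, bbb/aba meet in 0. 2b->1: no, bbb/c meet in 1. 2b->2: ok.
bbc: 2c undefined. 2c->0: no, bcc/cbcaa meet in 0. 2c->1: no, bcc/c meet in 1. 2c->2: ok.
cba: 2a undefined. 2a->0: ok.
All examples now run through 3 states with every (state, symbol) defined. Accept strings end in {2}, Reject strings end in {0,1}; accept={2}.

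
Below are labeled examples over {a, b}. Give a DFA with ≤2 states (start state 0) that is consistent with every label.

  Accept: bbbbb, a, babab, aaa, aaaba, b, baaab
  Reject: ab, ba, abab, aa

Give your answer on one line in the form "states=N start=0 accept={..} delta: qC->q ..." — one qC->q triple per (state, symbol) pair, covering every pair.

states=2 start=0 accept={1} delta: 0a->1 0b->1 1a->0 1b->0

Fold the examples into a partial DFA from state 0: repeatedly fix the first undefined (state, symbol) met by the shortest-then-alphabetical prefix, trying targets in increasing order and rejecting any under which an Accept and a Reject string meet in one state with the same remainder; add a state when all current targets are rejected. Accepting states are where Accept strings end.
a: 0a undefined. 0a->0: no, a/aa meet in 0. Open state 1: 0a->1.
b: 0b undefined. 0b->0: no, a/ba meet in 1. 0b->1: ok.
aa: 1a undefined. 1a->0: ok.
ab: 1b undefined. 1b->0: ok.
All examples now run through 2 states with every (state, symbol) defined. Accept strings end in {1}, Reject strings end in {0}; accept={1}.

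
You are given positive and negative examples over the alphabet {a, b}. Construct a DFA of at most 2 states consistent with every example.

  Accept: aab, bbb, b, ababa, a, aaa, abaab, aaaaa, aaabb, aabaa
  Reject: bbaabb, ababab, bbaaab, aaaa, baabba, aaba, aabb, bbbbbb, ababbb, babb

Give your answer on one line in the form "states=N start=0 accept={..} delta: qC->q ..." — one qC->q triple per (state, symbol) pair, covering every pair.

Grow the machine one transition at a time. Run the examples from 0; the earliest place one falls off (shortest prefix, ties alphabetical) gets sent to the lowest-numbered state that keeps every Accept/Reject pair distinguishable — a pair clashes when both reach the same state with identical unread suffix — and to a fresh state only if none does.
a: 0a undefined. 0a->0: no, a/aaaa meet in 0. Open state 1: 0a->1.
b: 0b undefined. 0b->0: no, bbb/bbbbbb meet in 0. 0b->1: ok.
aa: 1a undefined. 1a->0: ok.
ab: 1b undefined. 1b->0: ok.
All examples now run through 2 states with every (state, symbol) defined. Accept strings end in {1}, Reject strings end in {0}; accept={1}.

states=2 start=0 accept={1} delta: 0a->1 0b->1 1a->0 1b->0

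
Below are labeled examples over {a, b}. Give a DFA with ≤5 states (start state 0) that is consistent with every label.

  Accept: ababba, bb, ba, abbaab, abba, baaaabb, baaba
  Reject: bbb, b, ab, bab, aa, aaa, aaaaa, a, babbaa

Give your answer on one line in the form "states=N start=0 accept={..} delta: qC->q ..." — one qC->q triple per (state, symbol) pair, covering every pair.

states=4 start=0 accept={2,3} delta: 0a->0 0b->1 1a->2 1b->2 2a->3 2b->1 3a->1 3b->1

Fold the examples into a partial DFA from state 0: repeatedly fix the first undefined (state, symbol) met by the shortest-then-alphabetical prefix, trying targets in increasing order and rejecting any under which an Accept and a Reject string meet in one state with the same remainder; add a state when all current targets are rejected. Accepting states are where Accept strings end.
a: 0a undefined. 0a->0: ok.
b: 0b undefined. 0b->0: no, ababba/bbb meet in 0. Open state 1: 0b->1.
ba: 1a undefined. 1a->0: no, ba/aa meet in 0. 1a->1: no, bb/bab meet in 1 with "b" left. Open state 2: 1a->2.
bb: 1b undefined. 1b->0: no, bb/aa meet in 0. 1b->1: no, bb/bbb meet in 1. 1b->2: ok.
baa: 2a undefined. 2a->0: no, abbaab/b meet in 1. 2a->1: no, abbaab/bbb meet in 2 with "b" left. 2a->2: no, abbaab/bbb meet in 2 with "b" left. Open state 3: 2a->3.
bab: 2b undefined. 2b->0: no, abba/babbaa meet in 3. 2b->1: ok.
baaa: 3a undefined. 3a->0: no, abbaab/bbb meet in 1. 3a->1: ok.
baab: 3b undefined. 3b->0: no, baaba/aa meet in 0. 3b->1: ok.
All examples now run through 4 states with every (state, symbol) defined. Accept strings end in {2,3}, Reject strings end in {0,1}; accept={2,3}.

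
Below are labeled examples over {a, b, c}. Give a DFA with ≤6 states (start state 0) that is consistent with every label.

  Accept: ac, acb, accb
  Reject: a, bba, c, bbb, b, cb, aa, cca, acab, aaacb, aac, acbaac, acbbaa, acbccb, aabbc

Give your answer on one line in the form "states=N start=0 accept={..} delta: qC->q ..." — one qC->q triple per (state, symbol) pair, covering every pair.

states=5 start=0 accept={3,4} delta: 0a->1 0b->0 0c->0 1a->2 1b->3 1c->3 2a->0 2b->0 2c->0 3a->0 3b->4 3c->1 4a->1 4b->0 4c->0

Grow the machine one transition at a time. Run the examples from 0; the earliest place one falls off (shortest prefix, ties alphabetical) gets sent to the lowest-numbered state that keeps every Accept/Reject pair distinguishable — a pair clashes when both reach the same state with identical unread suffix — and to a fresh state only if none does.
a: 0a undefined. 0a->0: no, ac/c meet in 0 with "c" left. Open state 1: 0a->1.
b: 0b undefined. 0b->0: ok.
c: 0c undefined. 0c->0: ok.
aa: 1a undefined. 1a->0: no, acb/aaacb meet in 1 with "cb" left. 1a->1: no, ac/aac meet in 1 with "c" left. Open state 2: 1a->2.
ac: 1c undefined. 1c->0: no, ac/c meet in 0. 1c->1: no, ac/a meet in 1. 1c->2: no, ac/aa meet in 2. Open state 3: 1c->3.
aaa: 2a undefined. 2a->0: ok.
aab: 2b undefined. 2b->0: ok.
aac: 2c undefined. 2c->0: ok.
aca: 3a undefined. 3a->0: ok.
acb: 3b undefined. 3b->0: no, acb/c meet in 0. 3b->1: no, acb/a meet in 1. 3b->2: no, ac/acbaac meet in 3. 3b->3: no, ac/acbaac meet in 3. Open state 4: 3b->4.
acc: 3c undefined. 3c->0: no, accb/c meet in 0. 3c->1: ok.
acba: 4a undefined. 4a->0: no, ac/acbaac meet in 3. 4a->1: ok.
acbb: 4b undefined. 4b->0: ok.
acbc: 4c undefined. 4c->0: ok.
accb: 1b undefined. 1b->0: no, accb/c meet in 0. 1b->1: no, accb/a meet in 1. 1b->2: no, accb/aa meet in 2. 1b->3: ok.
All examples now run through 5 states with every (state, symbol) defined. Accept strings end in {3,4}, Reject strings end in {0,1,2}; accept={3,4}.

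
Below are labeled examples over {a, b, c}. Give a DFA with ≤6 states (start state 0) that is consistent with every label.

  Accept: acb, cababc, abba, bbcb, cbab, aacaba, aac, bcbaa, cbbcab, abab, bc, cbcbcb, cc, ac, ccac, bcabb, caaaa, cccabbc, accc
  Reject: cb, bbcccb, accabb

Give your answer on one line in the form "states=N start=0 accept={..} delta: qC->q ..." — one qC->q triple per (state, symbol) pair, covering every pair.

states=4 start=0 accept={0,2,3} delta: 0a->1 0b->1 0c->0 1a->2 1b->1 1c->2 2a->2 2b->3 2c->0 3a->1 3b->0 3c->2

Grow the machine one transition at a time. Run the examples from 0; the earliest place one falls off (shortest prefix, ties alphabetical) gets sent to the lowest-numbered state that keeps every Accept/Reject pair distinguishable — a pair clashes when both reach the same state with identical unread suffix — and to a fresh state only if none does.
a: 0a undefined. 0a->0: no, acb/cb meet in 0 with "cb" left. Open state 1: 0a->1.
b: 0b undefined. 0b->0: no, bbcb/cb meet in 0 with "cb" left. 0b->1: ok.
c: 0c undefined. 0c->0: ok.
aa: 1a undefined. 1a->0: no, cbab/cb meet in 1. 1a->1: no, caaaa/cb meet in 1. Open state 2: 1a->2.
ab: 1b undefined. 1b->0: no, bbcb/cb meet in 1. 1b->1: ok.
ac: 1c undefined. 1c->0: no, acb/cb meet in 1. 1c->1: no, acb/cb meet in 1. 1c->2: ok.
aac: 2c undefined. 2c->0: ok.
acb: 2b undefined. 2b->0: no, cbcbcb/cb meet in 1. 2b->1: no, acb/cb meet in 1. 2b->2: no, cbcbcb/cb meet in 1. Open state 3: 2b->3.
bca: 2a undefined. 2a->0: no, cbbcab/cb meet in 1. 2a->1: no, cbbcab/cb meet in 1. 2a->2: ok.
bcba: 3a undefined. 3a->0: no, bcbaa/cb meet in 1. 3a->1: ok.
bcabb: 3b undefined. 3b->0: ok.
cbcbc: 3c undefined. 3c->0: no, cbcbcb/cb meet in 1. 3c->1: no, cababc/cb meet in 1. 3c->2: ok.
All examples now run through 4 states with every (state, symbol) defined. Accept strings end in {0,2,3}, Reject strings end in {1}; accept={0,2,3}.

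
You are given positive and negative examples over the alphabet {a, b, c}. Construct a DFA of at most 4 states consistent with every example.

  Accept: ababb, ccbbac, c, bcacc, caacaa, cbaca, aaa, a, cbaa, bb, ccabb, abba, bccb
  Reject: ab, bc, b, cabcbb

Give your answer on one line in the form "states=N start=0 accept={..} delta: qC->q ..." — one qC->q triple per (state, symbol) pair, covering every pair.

Grow the machine one transition at a time. Run the examples from 0; the earliest place one falls off (shortest prefix, ties alphabetical) gets sent to the lowest-numbered state that keeps every Accept/Reject pair distinguishable — a pair clashes when both reach the same state with identical unread suffix — and to a fresh state only if none does.
a: 0a undefined. 0a->0: ok.
b: 0b undefined. 0b->0: no, ababb/ab meet in 0. Open state 1: 0b->1.
c: 0c undefined. 0c->0: ok.
bb: 1b undefined. 1b->0: ok.
bc: 1c undefined. 1c->0: no, ccbbac/bc meet in 0. 1c->1: ok.
aba: 1a undefined. 1a->0: ok.
All examples now run through 2 states with every (state, symbol) defined. Accept strings end in {0}, Reject strings end in {1}; accept={0}.

states=2 start=0 accept={0} delta: 0a->0 0b->1 0c->0 1a->0 1b->0 1c->1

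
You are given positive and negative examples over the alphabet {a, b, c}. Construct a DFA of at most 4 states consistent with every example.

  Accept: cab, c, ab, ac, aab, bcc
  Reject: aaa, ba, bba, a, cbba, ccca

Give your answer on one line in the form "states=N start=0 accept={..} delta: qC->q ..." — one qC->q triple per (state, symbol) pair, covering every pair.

Grow the machine one transition at a time. Run the examples from 0; the earliest place one falls off (shortest prefix, ties alphabetical) gets sent to the lowest-numbered state that keeps every Accept/Reject pair distinguishable — a pair clashes when both reach the same state with identical unread suffix — and to a fresh state only if none does.
a: 0a undefined. 0a->0: ok.
b: 0b undefined. 0b->0: no, ab/aaa meet in 0. Open state 1: 0b->1.
c: 0c undefined. 0c->0: no, c/aaa meet in 0. 0c->1: ok.
ba: 1a undefined. 1a->0: ok.
bb: 1b undefined. 1b->0: ok.
bc: 1c undefined. 1c->0: ok.
All examples now run through 2 states with every (state, symbol) defined. Accept strings end in {1}, Reject strings end in {0}; accept={1}.

states=2 start=0 accept={1} delta: 0a->0 0b->1 0c->1 1a->0 1b->0 1c->0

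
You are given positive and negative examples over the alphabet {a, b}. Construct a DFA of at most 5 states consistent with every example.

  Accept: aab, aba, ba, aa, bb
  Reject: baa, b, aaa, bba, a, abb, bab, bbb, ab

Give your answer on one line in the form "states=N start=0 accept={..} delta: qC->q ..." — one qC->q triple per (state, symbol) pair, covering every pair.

states=4 start=0 accept={0,3} delta: 0a->1 0b->2 1a->3 1b->1 2a->0 2b->0 3a->1 3b->0

State merging on the prefix tree: take the shortest (then alphabetical) example prefix whose next move is undefined and point that move at state 0, else 1, else 2, ...; a target is out if some Accept/Reject pair would then sit in one state with the same input left (inseparable). If every existing state is out, open a new one.
a: 0a undefined. 0a->0: no, aab/b meet in 0 with "b" left. Open state 1: 0a->1.
b: 0b undefined. 0b->0: no, ba/bba meet in 1. 0b->1: no, aab/bab meet in 1 with "ab" left. Open state 2: 0b->2.
aa: 1a undefined. 1a->0: no, aab/b meet in 2. 1a->1: no, aab/ab meet in 1 with "b" left. 1a->2: no, ba/aaa meet in 2 with "a" left. Open state 3: 1a->3.
ab: 1b undefined. 1b->0: no, aba/a meet in 1. 1b->1: ok.
ba: 2a undefined. 2a->0: ok.
bb: 2b undefined. 2b->0: ok.
aaa: 3a undefined. 3a->0: no, ba/aaa meet in 0. 3a->1: ok.
aab: 3b undefined. 3b->0: ok.
All examples now run through 4 states with every (state, symbol) defined. Accept strings end in {0,3}, Reject strings end in {1,2}; accept={0,3}.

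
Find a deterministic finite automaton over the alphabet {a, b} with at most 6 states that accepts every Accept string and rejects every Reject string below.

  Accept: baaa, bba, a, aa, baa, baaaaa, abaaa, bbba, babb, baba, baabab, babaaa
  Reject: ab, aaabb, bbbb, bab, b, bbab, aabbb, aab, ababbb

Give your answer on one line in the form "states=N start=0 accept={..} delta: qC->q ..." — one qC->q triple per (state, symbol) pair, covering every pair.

states=5 start=0 accept={0,2,4} delta: 0a->0 0b->1 1a->2 1b->1 2a->2 2b->3 3a->4 3b->0 4a->0 4b->0

Fold the examples into a partial DFA from state 0: repeatedly fix the first undefined (state, symbol) met by the shortest-then-alphabetical prefix, trying targets in increasing order and rejecting any under which an Accept and a Reject string meet in one state with the same remainder; add a state when all current targets are rejected. Accepting states are where Accept strings end.
a: 0a undefined. 0a->0: ok.
b: 0b undefined. 0b->0: no, baaa/ab meet in 0. Open state 1: 0b->1.
ba: 1a undefined. 1a->0: no, babb/aaabb meet in 1 with "b" left. 1a->1: no, baaa/ab meet in 1. Open state 2: 1a->2.
bb: 1b undefined. 1b->0: no, bba/aaabb meet in 0. 1b->1: ok.
baa: 2a undefined. 2a->0: no, baabab/bab meet in 2 with "b" left. 2a->1: no, baa/ab meet in 1. 2a->2: ok.
bab: 2b undefined. 2b->0: no, a/bab meet in 0. 2b->1: no, babb/ab meet in 1. 2b->2: no, baaa/bab meet in 2. Open state 3: 2b->3.
baba: 3a undefined. 3a->0: no, baabab/ab meet in 1. 3a->1: no, baba/ab meet in 1. 3a->2: no, baabab/bab meet in 3. 3a->3: no, baba/bab meet in 3. Open state 4: 3a->4.
babb: 3b undefined. 3b->0: ok.
babaa: 4a undefined. 4a->0: ok.
baabab: 4b undefined. 4b->0: ok.
All examples now run through 5 states with every (state, symbol) defined. Accept strings end in {0,2,4}, Reject strings end in {1,3}; accept={0,2,4}.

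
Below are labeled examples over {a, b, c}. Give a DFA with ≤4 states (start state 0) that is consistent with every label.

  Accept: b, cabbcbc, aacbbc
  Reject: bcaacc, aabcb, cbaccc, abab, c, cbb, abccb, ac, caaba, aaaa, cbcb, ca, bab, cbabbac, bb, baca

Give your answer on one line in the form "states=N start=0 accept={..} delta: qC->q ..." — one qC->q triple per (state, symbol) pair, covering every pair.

states=4 start=0 accept={1,3} delta: 0a->0 0b->1 0c->0 1a->2 1b->2 1c->1 2a->0 2b->2 2c->3 3a->0 3b->1 3c->0

State merging on the prefix tree: take the shortest (then alphabetical) example prefix whose next move is undefined and point that move at state 0, else 1, else 2, ...; a target is out if some Accept/Reject pair would then sit in one state with the same input left (inseparable). If every existing state is out, open a new one.
a: 0a undefined. 0a->0: ok.
b: 0b undefined. 0b->0: no, b/abab meet in 0. Open state 1: 0b->1.
c: 0c undefined. 0c->0: ok.
ba: 1a undefined. 1a->0: no, b/abab meet in 1. 1a->1: no, b/caaba meet in 1. Open state 2: 1a->2.
bb: 1b undefined. 1b->0: no, aacbbc/c meet in 0. 1b->1: no, b/cbb meet in 1. 1b->2: ok.
bc: 1c undefined. 1c->0: no, b/aabcb meet in 1. 1c->1: ok.
bab: 2b undefined. 2b->0: no, aacbbc/cbabbac meet in 2 with "c" left. 2b->1: no, b/abab meet in 1. 2b->2: ok.
bac: 2c undefined. 2c->0: no, aacbbc/cbaccc meet in 0. 2c->1: no, b/cbaccc meet in 1. 2c->2: no, cabbcbc/aabcb meet in 2. Open state 3: 2c->3.
baca: 3a undefined. 3a->0: ok.
bcaa: 2a undefined. 2a->0: ok.
cbacc: 3c undefined. 3c->0: ok.
cabbcb: 3b undefined. 3b->0: no, cabbcbc/bcaacc meet in 0. 3b->1: ok.
All examples now run through 4 states with every (state, symbol) defined. Accept strings end in {1,3}, Reject strings end in {0,2}; accept={1,3}.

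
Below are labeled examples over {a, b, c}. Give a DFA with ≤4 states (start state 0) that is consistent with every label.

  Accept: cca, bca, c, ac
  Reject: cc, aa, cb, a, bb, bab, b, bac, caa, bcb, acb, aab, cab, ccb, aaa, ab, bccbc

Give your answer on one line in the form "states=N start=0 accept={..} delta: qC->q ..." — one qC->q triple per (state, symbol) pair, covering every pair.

State merging on the prefix tree: take the shortest (then alphabetical) example prefix whose next move is undefined and point that move at state 0, else 1, else 2, ...; a target is out if some Accept/Reject pair would then sit in one state with the same input left (inseparable). If every existing state is out, open a new one.
a: 0a undefined. 0a->0: ok.
b: 0b undefined. 0b->0: no, c/bac meet in 0 with "c" left. Open state 1: 0b->1.
c: 0c undefined. 0c->0: no, cca/cc meet in 0. 0c->1: no, c/b meet in 1. Open state 2: 0c->2.
ba: 1a undefined. 1a->0: no, c/bac meet in 2. 1a->1: ok.
bb: 1b undefined. 1b->0: ok.
bc: 1c undefined. 1c->0: no, bca/aa meet in 0. 1c->1: no, bca/b meet in 1. 1c->2: no, c/bac meet in 2. Open state 3: 1c->3.
ca: 2a undefined. 2a->0: ok.
cb: 2b undefined. 2b->0: ok.
cc: 2c undefined. 2c->0: no, cca/cc meet in 0. 2c->1: no, cca/cc meet in 1. 2c->2: no, cca/aa meet in 0. 2c->3: ok.
bca: 3a undefined. 3a->0: no, cca/aa meet in 0. 3a->1: no, cca/b meet in 1. 3a->2: ok.
bcb: 3b undefined. 3b->0: ok.
bcc: 3c undefined. 3c->0: ok.
All examples now run through 4 states with every (state, symbol) defined. Accept strings end in {2}, Reject strings end in {0,1,3}; accept={2}.

states=4 start=0 accept={2} delta: 0a->0 0b->1 0c->2 1a->1 1b->0 1c->3 2a->0 2b->0 2c->3 3a->2 3b->0 3c->0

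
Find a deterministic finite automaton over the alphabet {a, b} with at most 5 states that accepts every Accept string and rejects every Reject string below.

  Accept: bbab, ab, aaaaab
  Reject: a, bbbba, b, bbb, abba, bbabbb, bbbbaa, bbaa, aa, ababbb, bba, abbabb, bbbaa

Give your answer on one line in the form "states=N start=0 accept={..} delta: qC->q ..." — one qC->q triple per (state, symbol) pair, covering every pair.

states=3 start=0 accept={2} delta: 0a->1 0b->0 1a->0 1b->2 2a->0 2b->0

Grow the machine one transition at a time. Run the examples from 0; the earliest place one falls off (shortest prefix, ties alphabetical) gets sent to the lowest-numbered state that keeps every Accept/Reject pair distinguishable — a pair clashes when both reach the same state with identical unread suffix — and to a fresh state only if none does.
a: 0a undefined. 0a->0: no, ab/b meet in 0 with "b" left. Open state 1: 0a->1.
b: 0b undefined. 0b->0: ok.
aa: 1a undefined. 1a->0: ok.
ab: 1b undefined. 1b->0: no, bbab/b meet in 0. 1b->1: no, bbab/a meet in 1. Open state 2: 1b->2.
aba: 2a undefined. 2a->0: ok.
abb: 2b undefined. 2b->0: ok.
All examples now run through 3 states with every (state, symbol) defined. Accept strings end in {2}, Reject strings end in {0,1}; accept={2}.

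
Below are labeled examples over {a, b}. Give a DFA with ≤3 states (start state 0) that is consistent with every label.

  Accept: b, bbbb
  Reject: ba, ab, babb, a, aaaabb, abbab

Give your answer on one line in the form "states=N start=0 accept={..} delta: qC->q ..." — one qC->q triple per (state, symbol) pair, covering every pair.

states=2 start=0 accept={0} delta: 0a->1 0b->0 1a->1 1b->1

Grow the machine one transition at a time. Run the examples from 0; the earliest place one falls off (shortest prefix, ties alphabetical) gets sent to the lowest-numbered state that keeps every Accept/Reject pair distinguishable — a pair clashes when both reach the same state with identical unread suffix — and to a fresh state only if none does.
a: 0a undefined. 0a->0: no, b/ab meet in 0 with "b" left. Open state 1: 0a->1.
b: 0b undefined. 0b->0: ok.
aa: 1a undefined. 1a->0: no, b/aaaabb meet in 0. 1a->1: ok.
ab: 1b undefined. 1b->0: no, b/ab meet in 0. 1b->1: ok.
All examples now run through 2 states with every (state, symbol) defined. Accept strings end in {0}, Reject strings end in {1}; accept={0}.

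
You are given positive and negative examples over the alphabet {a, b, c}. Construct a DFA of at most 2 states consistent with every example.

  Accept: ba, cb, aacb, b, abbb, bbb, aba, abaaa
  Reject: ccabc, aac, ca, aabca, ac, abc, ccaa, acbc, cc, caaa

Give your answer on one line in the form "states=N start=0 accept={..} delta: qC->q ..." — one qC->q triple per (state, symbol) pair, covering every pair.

Grow the machine one transition at a time. Run the examples from 0; the earliest place one falls off (shortest prefix, ties alphabetical) gets sent to the lowest-numbered state that keeps every Accept/Reject pair distinguishable — a pair clashes when both reach the same state with identical unread suffix — and to a fresh state only if none does.
a: 0a undefined. 0a->0: ok.
b: 0b undefined. 0b->0: ok.
c: 0c undefined. 0c->0: no, ba/ccabc meet in 0. Open state 1: 0c->1.
ca: 1a undefined. 1a->0: no, ba/ca meet in 0. 1a->1: ok.
cb: 1b undefined. 1b->0: ok.
cc: 1c undefined. 1c->0: no, ba/ccaa meet in 0. 1c->1: ok.
All examples now run through 2 states with every (state, symbol) defined. Accept strings end in {0}, Reject strings end in {1}; accept={0}.

states=2 start=0 accept={0} delta: 0a->0 0b->0 0c->1 1a->1 1b->0 1c->1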